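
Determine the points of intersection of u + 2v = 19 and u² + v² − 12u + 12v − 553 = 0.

Substitute v = (19 − u)/2:
5u² − 110u − 1395 = 0  ⟹  u² − 22u − 279 = 0
u = 31 or u = −9, giving (31, −6) and (−9, 14).

(−9, 14) and (31, −6)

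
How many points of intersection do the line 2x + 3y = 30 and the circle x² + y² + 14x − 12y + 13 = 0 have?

2

d² = (2·(−7) + 3·6 − (30))²/13 = 52; r² = 72.
Since d² < r², the line cuts the circle twice.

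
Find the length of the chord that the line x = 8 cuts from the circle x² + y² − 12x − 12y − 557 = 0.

50

The distance from (6, 6) to the line is 2, and r² = 629.
Half the chord is √(r² − d²) = √(625), so the full chord is 50.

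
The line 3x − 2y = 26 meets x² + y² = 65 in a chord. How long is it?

Substitute y = (−26 + 3x)/2:
13x² − 156x + 416 = 0  ⟹  x² − 12x + 32 = 0
x = 8 or x = 4, giving (8, −1) and (4, −7).
|(8, −1) − (4, −7)| = √((4)² + (6)²) = 2√13.

2√13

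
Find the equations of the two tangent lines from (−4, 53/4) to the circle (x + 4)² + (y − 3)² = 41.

Let a tangent through (−4, 53/4) have slope m. Its distance from (−4, 3) must equal √41:
[m·(0) − (−41/4)]² = 41(m² + 1)
16m² − 25 = 0, so m = 5/4 or m = −5/4.
Through (−4, 53/4) these give 5x − 4y = −73 and 5x + 4y = 33.

5x − 4y = −73 and 5x + 4y = 33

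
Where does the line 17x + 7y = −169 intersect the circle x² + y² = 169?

(−12, 5) and (−5, −12)

From the line, y = (−169 − 17x)/7. Substituting:
338x² + 5746x + 20280 = 0  ⟹  x² + 17x + 60 = 0
x = −5 or x = −12, giving (−5, −12) and (−12, 5).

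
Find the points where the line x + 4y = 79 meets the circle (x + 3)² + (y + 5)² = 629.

(−1, 20) and (7, 18)

Express y = (79 − x)/4 and substitute into the circle:
17x² − 102x − 119 = 0  ⟹  x² − 6x − 7 = 0
x = 7 or x = −1, giving (7, 18) and (−1, 20).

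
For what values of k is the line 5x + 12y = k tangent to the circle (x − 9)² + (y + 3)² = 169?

k = −160 or k = 178

The line touches the circle iff its distance from (9, −3) is 13:
|5·9 + 12·(−3) − k| / √169 = 13
|k − (9)| = 13·13, so k = 178 or k = −160.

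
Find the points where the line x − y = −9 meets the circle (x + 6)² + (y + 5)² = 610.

(−27, −18) and (7, 16)

Substitute y = x + 9:
2x² + 40x − 378 = 0  ⟹  x² + 20x − 189 = 0
x = 7 or x = −27, giving (7, 16) and (−27, −18).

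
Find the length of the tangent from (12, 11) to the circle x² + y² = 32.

√233

The centre is (0, 0) and r = 4√2. The square of the distance from P to the centre is 144 + 121 = 265.
The tangent meets the radius at right angles, so tangent² = |PO|² − r² = 265 − 32 = 233.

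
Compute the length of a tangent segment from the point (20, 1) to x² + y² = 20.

With centre O = (0, 0), |OP|² = 401 and r² = 20.
The tangent meets the radius at right angles, so tangent² = |PO|² − r² = 401 − 20 = 381.

√381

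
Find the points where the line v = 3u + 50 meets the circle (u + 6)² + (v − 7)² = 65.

Express v = 3u + 50 and substitute into the circle:
10u² + 270u + 1820 = 0  ⟹  u² + 27u + 182 = 0
u = −13 or u = −14, giving (−13, 11) and (−14, 8).

(−14, 8) and (−13, 11)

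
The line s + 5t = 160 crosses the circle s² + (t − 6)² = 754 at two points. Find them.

(−5, 33) and (15, 29)

Substitute t = (160 − s)/5:
26s² − 260s − 1950 = 0  ⟹  s² − 10s − 75 = 0
s = 15 or s = −5, giving (15, 29) and (−5, 33).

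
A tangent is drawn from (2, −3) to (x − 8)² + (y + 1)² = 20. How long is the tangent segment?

2√5

With centre O = (8, −1), |OP|² = 40 and r² = 20.
By the tangent–radius right angle, tangent length = √(|PO|² − r²) = √20 = 2√5.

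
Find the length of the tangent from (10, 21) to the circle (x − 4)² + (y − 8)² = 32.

The centre is (4, 8) and r = 4√2. The square of the distance from P to the centre is 36 + 169 = 205.
Power of the point: PT² = |PO|² − r² = 173, so PT = √173.

√173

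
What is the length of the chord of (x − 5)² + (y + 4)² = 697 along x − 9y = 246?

3√82

The distance from (5, −4) to the line is 205/√82, and r² = 697.
Half the chord is √(r² − d²) = √(369/2), so the full chord is 3√82.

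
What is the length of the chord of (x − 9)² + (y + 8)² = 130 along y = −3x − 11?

4√10

Centre (9, −8), r² = 130. Perpendicular distance d from centre to line = |30| / √10 = 30/√10.
Chord = 2√(r² − d²) = 2·√(40) = 4√10.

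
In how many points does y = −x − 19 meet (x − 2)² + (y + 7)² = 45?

0

Substituting the line into the circle gives 2x² + 20x + 103 = 0.
Δ = 400 − 824 = −424.
No real roots: the line does not meet the circle.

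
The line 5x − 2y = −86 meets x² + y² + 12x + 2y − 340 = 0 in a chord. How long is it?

Centre (−6, −1), r² = 377. Perpendicular distance d from centre to line = |58| / √29 = 58/√29.
Chord = 2√(r² − d²) = 2·√(261) = 6√29.

6√29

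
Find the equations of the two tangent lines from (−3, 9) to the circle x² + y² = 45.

x + 2y = 15 and 2x − y = −15

Let a tangent through (−3, 9) have slope m. Its distance from (0, 0) must equal 3√5:
(3m − (−9))² = 45(m² + 1)
2m² − 3m − 2 = 0, so m = −1/2 or m = 2.
Through (−3, 9) these give x + 2y = 15 and 2x − y = −15.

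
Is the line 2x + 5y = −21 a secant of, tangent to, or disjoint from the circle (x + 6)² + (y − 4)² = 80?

d² = (2·(−6) + 5·4 − (−21))²/29 = 29; r² = 80.
Since d² < r², the line cuts the circle twice.

secant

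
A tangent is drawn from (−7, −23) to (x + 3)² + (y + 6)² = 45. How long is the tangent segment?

2√65

Centre (−3, −6), r² = 45. |PO|² = (−4)² + (−17)² = 305.
Power of the point: PT² = |PO|² − r² = 260, so PT = 2√65.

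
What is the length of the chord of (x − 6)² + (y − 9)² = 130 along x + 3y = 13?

6√10

Substitute y = (13 − x)/3:
10x² − 80x − 650 = 0  ⟹  x² − 8x − 65 = 0
x = 13 or x = −5, giving (13, 0) and (−5, 6).
Chord length = distance between (13, 0) and (−5, 6) = √360 = 6√10.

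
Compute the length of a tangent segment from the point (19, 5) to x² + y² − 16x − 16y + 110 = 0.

With centre O = (8, 8), |OP|² = 130 and r² = 18.
By the tangent–radius right angle, tangent length = √(|PO|² − r²) = √112 = 4√7.

4√7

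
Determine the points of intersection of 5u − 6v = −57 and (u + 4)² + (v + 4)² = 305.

Express v = (57 + 5u)/6 and substitute into the circle:
61u² + 1098u − 3843 = 0  ⟹  u² + 18u − 63 = 0
u = 3 or u = −21, giving (3, 12) and (−21, −8).

(−21, −8) and (3, 12)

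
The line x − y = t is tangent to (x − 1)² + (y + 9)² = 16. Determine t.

t = 10 ± 4√2

Tangency holds when the distance from the centre (1, −9) to the line equals the radius 4:
|1·1 − 1·(−9) − t| / √2 = 4
|t − (10)| = 4√2.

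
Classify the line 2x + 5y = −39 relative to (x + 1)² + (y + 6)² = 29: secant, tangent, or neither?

secant

Substituting the line into the circle gives 29x² + 86x − 619 = 0.
Discriminant = (86)² − 4·29·(−619) = 79200 > 0.
Two real roots: the line is a secant.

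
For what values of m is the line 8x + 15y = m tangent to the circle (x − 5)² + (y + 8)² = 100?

m = −250 or m = 90

The line touches the circle iff its distance from (5, −8) is 10:
|8·5 + 15·(−8) − m| / √289 = 10
|m − (−80)| = 10·17, so m = 90 or m = −250.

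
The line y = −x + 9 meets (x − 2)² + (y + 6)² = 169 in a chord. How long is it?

Express y = −x + 9 and substitute into the circle:
2x² − 34x + 60 = 0  ⟹  x² − 17x + 30 = 0
x = 15 or x = 2, giving (15, −6) and (2, 7).
|(15, −6) − (2, 7)| = √((13)² + (−13)²) = 13√2.

13√2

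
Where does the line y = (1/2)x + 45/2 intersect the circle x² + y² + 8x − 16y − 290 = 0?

Express y = (45 + x)/2 and substitute into the circle:
5x² + 90x − 575 = 0  ⟹  x² + 18x − 115 = 0
x = 5 or x = −23, giving (5, 25) and (−23, 11).

(−23, 11) and (5, 25)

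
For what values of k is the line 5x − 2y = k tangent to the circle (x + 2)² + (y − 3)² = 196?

The line touches the circle iff its distance from (−2, 3) is 14:
|5·(−2) − 2·3 − k| / √29 = 14
|k − (−16)| = 14√29.

k = −16 ± 14√29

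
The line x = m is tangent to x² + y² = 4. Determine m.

m = −2 or m = 2

The line touches the circle iff its distance from (0, 0) is 2:
|1·0 + 0·0 − m| / √1 = 2
|m| = 2, so m = 2 or m = −2.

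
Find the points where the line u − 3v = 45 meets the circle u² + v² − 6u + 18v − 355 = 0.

From the line, v = (−45 + u)/3. Substituting:
10u² − 90u − 3600 = 0  ⟹  u² − 9u − 360 = 0
u = 24 or u = −15, giving (24, −7) and (−15, −20).

(−15, −20) and (24, −7)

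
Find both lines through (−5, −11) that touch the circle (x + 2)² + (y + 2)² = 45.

2x + y = −21 and x − 2y = 17

Write the tangent as mx − y + (−11 − m·(−5)) = 0 and set its distance from the centre to 3√5:
(3m − (9))² = 45(m² + 1)
2m² + 3m − 2 = 0, so m = −2 or m = 1/2.
With m = −2: 2x + y = −21. With m = 1/2: x − 2y = 17.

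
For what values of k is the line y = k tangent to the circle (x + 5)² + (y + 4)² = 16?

Tangency holds when the distance from the centre (−5, −4) to the line equals the radius 4:
|0·(−5) + 1·(−4) − k| / √1 = 4
|k − (−4)| = 4, so k = 0 or k = −8.

k = −8 or k = 0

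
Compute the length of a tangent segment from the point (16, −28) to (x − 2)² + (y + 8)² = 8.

With centre O = (2, −8), |OP|² = 596 and r² = 8.
The tangent meets the radius at right angles, so tangent² = |PO|² − r² = 596 − 8 = 588.

14√3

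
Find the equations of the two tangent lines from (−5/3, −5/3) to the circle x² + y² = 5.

Let a tangent through (−5/3, −5/3) have slope m. Its distance from (0, 0) must equal √5:
[m·(5/3) − (5/3)]² = 5(m² + 1)
2m² + 5m + 2 = 0, so m = −2 or m = −1/2.
Through (−5/3, −5/3) these give 2x + y = −5 and x + 2y = −5.

2x + y = −5 and x + 2y = −5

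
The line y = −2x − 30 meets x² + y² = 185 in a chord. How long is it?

2√5

Substitute y = −2x − 30:
5x² + 120x + 715 = 0  ⟹  x² + 24x + 143 = 0
x = −11 or x = −13, giving (−11, −8) and (−13, −4).
Chord length = distance between (−11, −8) and (−13, −4) = √20 = 2√5.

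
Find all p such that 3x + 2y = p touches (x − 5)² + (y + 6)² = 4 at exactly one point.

Tangency holds when the distance from the centre (5, −6) to the line equals the radius 2:
|3·5 + 2·(−6) − p| / √13 = 2
|p − (3)| = 2√13.

p = 3 ± 2√13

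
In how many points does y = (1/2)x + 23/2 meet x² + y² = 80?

0

Substituting the line into the circle gives 5x² + 46x + 209 = 0.
Discriminant = (46)² − 4·5·(209) = −2064 < 0.
No real roots: the line does not meet the circle.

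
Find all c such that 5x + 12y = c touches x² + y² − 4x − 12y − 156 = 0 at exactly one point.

c = −100 or c = 264

Tangency holds when the distance from the centre (2, 6) to the line equals the radius 14:
|5·2 + 12·6 − c| / √169 = 14
|c − (82)| = 14·13, so c = 264 or c = −100.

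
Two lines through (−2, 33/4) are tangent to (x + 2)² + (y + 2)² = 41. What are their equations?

A line y − (33/4) = m(x − (−2)) is tangent when its distance from (−2, −2) is √41:
[m·(0) − (−41/4)]² = 41(m² + 1)
16m² − 25 = 0, so m = −5/4 or m = 5/4.
With m = −5/4: 5x + 4y = 23. With m = 5/4: 5x − 4y = −43.

5x + 4y = 23 and 5x − 4y = −43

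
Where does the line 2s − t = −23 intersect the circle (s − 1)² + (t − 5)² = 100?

(−9, 5) and (−5, 13)

Express t = 2s + 23 and substitute into the circle:
5s² + 70s + 225 = 0  ⟹  s² + 14s + 45 = 0
s = −5 or s = −9, giving (−5, 13) and (−9, 5).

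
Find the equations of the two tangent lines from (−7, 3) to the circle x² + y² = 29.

A line y − (3) = m(x − (−7)) is tangent when its distance from (0, 0) is √29:
(7m − (−3))² = 29(m² + 1)
10m² + 21m − 10 = 0, so m = 2/5 or m = −5/2.
Through (−7, 3) these give 2x − 5y = −29 and 5x + 2y = −29.

2x − 5y = −29 and 5x + 2y = −29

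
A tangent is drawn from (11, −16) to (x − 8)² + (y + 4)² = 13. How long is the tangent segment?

Centre (8, −4), r² = 13. |PO|² = (3)² + (−12)² = 153.
Power of the point: PT² = |PO|² − r² = 140, so PT = 2√35.

2√35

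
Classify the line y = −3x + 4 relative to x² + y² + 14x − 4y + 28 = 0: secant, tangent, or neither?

Substituting the line into the circle gives 10x² + 2x + 28 = 0.
Δ = 4 − 1120 = −1116.
No real roots: the line does not meet the circle.

neither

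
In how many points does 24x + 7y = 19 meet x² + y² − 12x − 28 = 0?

d² = (24·6 + 7·0 − (19))²/625 = 25; r² = 64.
Since d² < r², the line cuts the circle twice.

2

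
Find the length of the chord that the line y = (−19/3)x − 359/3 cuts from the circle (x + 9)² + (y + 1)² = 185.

Express y = (−359 − 19x)/3 and substitute into the circle:
370x² + 13690x + 125800 = 0  ⟹  x² + 37x + 340 = 0
x = −17 or x = −20, giving (−17, −12) and (−20, 7).
Chord length = distance between (−17, −12) and (−20, 7) = √370 = √370.

√370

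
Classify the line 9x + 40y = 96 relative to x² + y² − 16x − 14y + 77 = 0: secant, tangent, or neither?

d² = (9·8 + 40·7 − (96))²/1681 = 65536/1681; r² = 36.
Since d² > r², the line lies outside the circle.

neither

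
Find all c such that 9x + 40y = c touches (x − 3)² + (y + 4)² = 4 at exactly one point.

Tangency holds when the distance from the centre (3, −4) to the line equals the radius 2:
|9·3 + 40·(−4) − c| / √1681 = 2
|c − (−133)| = 2·41, so c = −51 or c = −215.

c = −215 or c = −51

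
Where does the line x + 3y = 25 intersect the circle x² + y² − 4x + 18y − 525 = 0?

(−11, 12) and (25, 0)

Express y = (25 − x)/3 and substitute into the circle:
10x² − 140x − 2750 = 0  ⟹  x² − 14x − 275 = 0
x = 25 or x = −11, giving (25, 0) and (−11, 12).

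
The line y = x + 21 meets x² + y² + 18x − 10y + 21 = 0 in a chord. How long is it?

The distance from (−9, 5) to the line is 7/√2, and r² = 85.
Chord = 2√(r² − d²) = 2·√(121/2) = 11√2.

11√2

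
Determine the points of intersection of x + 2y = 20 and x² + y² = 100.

(0, 10) and (8, 6)

Substitute y = (20 − x)/2:
5x² − 40x = 0  ⟹  x² − 8x = 0
x = 8 or x = 0, giving (8, 6) and (0, 10).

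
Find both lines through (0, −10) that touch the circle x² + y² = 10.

3x − y = 10 and 3x + y = −10

Let a tangent through (0, −10) have slope m. Its distance from (0, 0) must equal √10:
(0m − (10))² = 10(m² + 1)
m² − 9 = 0, so m = 3 or m = −3.
Through (0, −10) these give 3x − y = 10 and 3x + y = −10.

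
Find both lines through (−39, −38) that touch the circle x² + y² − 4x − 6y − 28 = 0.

4x − 5y = 34 and 5x − 4y = −43

Let a tangent through (−39, −38) have slope m. Its distance from (2, 3) must equal √41:
(41m − (41))² = 41(m² + 1)
20m² − 41m + 20 = 0, so m = 4/5 or m = 5/4.
With m = 4/5: 4x − 5y = 34. With m = 5/4: 5x − 4y = −43.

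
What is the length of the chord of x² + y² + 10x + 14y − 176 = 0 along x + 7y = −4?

The distance from (−5, −7) to the line is 50/√50, and r² = 250.
Half the chord is √(r² − d²) = √(200), so the full chord is 20√2.

20√2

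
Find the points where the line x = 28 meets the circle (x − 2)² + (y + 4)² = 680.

The line gives x = 28. Substituting into the circle:
y² + 8y + 12 = 0
y = −2 or y = −6, giving (28, −2) and (28, −6).

(28, −6) and (28, −2)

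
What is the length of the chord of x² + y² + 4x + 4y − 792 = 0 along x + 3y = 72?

8√10

The distance from (−2, −2) to the line is 80/√10, and r² = 800.
Chord = 2√(r² − d²) = 2·√(160) = 8√10.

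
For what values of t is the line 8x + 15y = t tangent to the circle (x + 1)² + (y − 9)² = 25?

t = 42 or t = 212

For a tangent, require d(centre, line) = r = 5.
|8·(−1) + 15·9 − t| / √289 = 5
|t − (127)| = 5·17, so t = 212 or t = 42.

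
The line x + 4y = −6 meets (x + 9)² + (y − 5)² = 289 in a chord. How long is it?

Centre (−9, 5), r² = 289. Perpendicular distance d from centre to line = |17| / √17 = 17/√17.
Chord = 2√(r² − d²) = 2·√(272) = 8√17.

8√17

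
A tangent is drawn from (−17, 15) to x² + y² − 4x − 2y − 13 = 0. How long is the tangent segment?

With centre O = (2, 1), |OP|² = 557 and r² = 18.
Power of the point: PT² = |PO|² − r² = 539, so PT = 7√11.

7√11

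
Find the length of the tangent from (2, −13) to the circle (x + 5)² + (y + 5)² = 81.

With centre O = (−5, −5), |OP|² = 113 and r² = 81.
The tangent meets the radius at right angles, so tangent² = |PO|² − r² = 113 − 81 = 32.

4√2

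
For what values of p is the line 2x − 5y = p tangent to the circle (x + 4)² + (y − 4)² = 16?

The line touches the circle iff its distance from (−4, 4) is 4:
|2·(−4) − 5·4 − p| / √29 = 4
|p − (−28)| = 4√29.

p = −28 ± 4√29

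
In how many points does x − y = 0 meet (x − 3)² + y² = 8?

Substituting the line into the circle gives 2x² − 6x + 1 = 0.
Δ = 36 − 8 = 28.
Two real roots: the line is a secant.

2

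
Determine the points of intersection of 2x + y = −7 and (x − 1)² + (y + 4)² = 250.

Express y = −2x − 7 and substitute into the circle:
5x² + 10x − 240 = 0  ⟹  x² + 2x − 48 = 0
x = 6 or x = −8, giving (6, −19) and (−8, 9).

(−8, 9) and (6, −19)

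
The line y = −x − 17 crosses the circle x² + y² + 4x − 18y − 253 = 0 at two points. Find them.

(−19, 2) and (−9, −8)

Substitute y = −x − 17:
2x² + 56x + 342 = 0  ⟹  x² + 28x + 171 = 0
x = −9 or x = −19, giving (−9, −8) and (−19, 2).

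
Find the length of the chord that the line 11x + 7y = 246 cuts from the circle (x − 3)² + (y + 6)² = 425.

From the line, y = (246 − 11x)/7. Substituting:
170x² − 6630x + 62560 = 0  ⟹  x² − 39x + 368 = 0
x = 23 or x = 16, giving (23, −1) and (16, 10).
|(23, −1) − (16, 10)| = √((7)² + (−11)²) = √170.

√170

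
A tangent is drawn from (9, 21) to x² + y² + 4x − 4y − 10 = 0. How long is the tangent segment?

The centre is (−2, 2) and r = 3√2. The square of the distance from P to the centre is 121 + 361 = 482.
By the tangent–radius right angle, tangent length = √(|PO|² − r²) = √464 = 4√29.

4√29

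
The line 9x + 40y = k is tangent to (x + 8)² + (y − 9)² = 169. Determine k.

For a tangent, require d(centre, line) = r = 13.
|9·(−8) + 40·9 − k| / √1681 = 13
|k − (288)| = 13·41, so k = 821 or k = −245.

k = −245 or k = 821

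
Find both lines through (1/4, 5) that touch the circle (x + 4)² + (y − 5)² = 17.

Let a tangent through (1/4, 5) have slope m. Its distance from (−4, 5) must equal √17:
[m·(−17/4) − (0)]² = 17(m² + 1)
m² − 16 = 0, so m = 4 or m = −4.
With m = 4: 4x − y = −4. With m = −4: 4x + y = 6.

4x − y = −4 and 4x + y = 6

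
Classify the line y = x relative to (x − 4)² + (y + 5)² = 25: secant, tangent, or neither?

d² = (1·4 − 1·(−5) − (0))²/2 = 81/2; r² = 25.
Since d² > r², the line lies outside the circle.

neither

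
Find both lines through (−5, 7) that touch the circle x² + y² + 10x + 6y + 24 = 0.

3x − y = −22 and 3x + y = −8

A line y − (7) = m(x − (−5)) is tangent when its distance from (−5, −3) is √10:
(0m − (−10))² = 10(m² + 1)
m² − 9 = 0, so m = 3 or m = −3.
With m = 3: 3x − y = −22. With m = −3: 3x + y = −8.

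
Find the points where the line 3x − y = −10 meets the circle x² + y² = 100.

Substitute y = 3x + 10:
10x² + 60x = 0  ⟹  x² + 6x = 0
x = 0 or x = −6, giving (0, 10) and (−6, −8).

(−6, −8) and (0, 10)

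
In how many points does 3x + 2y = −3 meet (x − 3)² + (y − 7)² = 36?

d² = (3·3 + 2·7 − (−3))²/13 = 52; r² = 36.
Since d² > r², the line lies outside the circle.

0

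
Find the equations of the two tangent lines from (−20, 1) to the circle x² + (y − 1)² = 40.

A line y − (1) = m(x − (−20)) is tangent when its distance from (0, 1) is 2√10:
(20m − (0))² = 40(m² + 1)
9m² − 1 = 0, so m = 1/3 or m = −1/3.
With m = 1/3: x − 3y = −23. With m = −1/3: x + 3y = −17.

x − 3y = −23 and x + 3y = −17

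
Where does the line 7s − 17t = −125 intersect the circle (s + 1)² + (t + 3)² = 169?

Express t = (125 + 7s)/17 and substitute into the circle:
338s² + 3042s − 17576 = 0  ⟹  s² + 9s − 52 = 0
s = 4 or s = −13, giving (4, 9) and (−13, 2).

(−13, 2) and (4, 9)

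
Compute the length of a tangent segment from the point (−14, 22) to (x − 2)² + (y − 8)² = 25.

√427

With centre O = (2, 8), |OP|² = 452 and r² = 25.
Power of the point: PT² = |PO|² − r² = 427, so PT = √427.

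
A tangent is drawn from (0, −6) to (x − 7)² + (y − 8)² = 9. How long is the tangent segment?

2√59

With centre O = (7, 8), |OP|² = 245 and r² = 9.
Power of the point: PT² = |PO|² − r² = 236, so PT = 2√59.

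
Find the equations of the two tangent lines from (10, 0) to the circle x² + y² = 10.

x − 3y = 10 and x + 3y = 10

A line y − (0) = m(x − (10)) is tangent when its distance from (0, 0) is √10:
[m·(−10) − (0)]² = 10(m² + 1)
9m² − 1 = 0, so m = 1/3 or m = −1/3.
With m = 1/3: x − 3y = 10. With m = −1/3: x + 3y = 10.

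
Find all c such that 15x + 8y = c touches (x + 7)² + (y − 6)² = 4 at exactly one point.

c = −91 or c = −23

For a tangent, require d(centre, line) = r = 2.
|15·(−7) + 8·6 − c| / √289 = 2
|c − (−57)| = 2·17, so c = −23 or c = −91.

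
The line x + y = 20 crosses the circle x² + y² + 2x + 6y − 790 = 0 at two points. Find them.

(−5, 25) and (27, −7)

Express y = −x + 20 and substitute into the circle:
2x² − 44x − 270 = 0  ⟹  x² − 22x − 135 = 0
x = 27 or x = −5, giving (27, −7) and (−5, 25).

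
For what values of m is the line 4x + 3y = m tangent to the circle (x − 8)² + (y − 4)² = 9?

m = 29 or m = 59

For a tangent, require d(centre, line) = r = 3.
|4·8 + 3·4 − m| / √25 = 3
|m − (44)| = 3·5, so m = 59 or m = 29.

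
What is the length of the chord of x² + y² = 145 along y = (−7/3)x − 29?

The distance from (0, 0) to the line is 87/√58, and r² = 145.
Half the chord is √(r² − d²) = √(29/2), so the full chord is √58.

√58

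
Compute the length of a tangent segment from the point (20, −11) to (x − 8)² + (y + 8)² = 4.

The centre is (8, −8) and r = 2. The square of the distance from P to the centre is 144 + 9 = 153.
The tangent meets the radius at right angles, so tangent² = |PO|² − r² = 153 − 4 = 149.

√149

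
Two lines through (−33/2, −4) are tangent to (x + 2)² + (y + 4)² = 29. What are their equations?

A line y − (−4) = m(x − (−33/2)) is tangent when its distance from (−2, −4) is √29:
[m·(29/2) − (0)]² = 29(m² + 1)
25m² − 4 = 0, so m = −2/5 or m = 2/5.
With m = −2/5: 2x + 5y = −53. With m = 2/5: 2x − 5y = −13.

2x + 5y = −53 and 2x − 5y = −13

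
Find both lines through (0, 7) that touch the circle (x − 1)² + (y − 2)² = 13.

2x + 3y = 21 and 3x − 2y = −14

Write the tangent as mx − y + (7 − m·(0)) = 0 and set its distance from the centre to √13:
(1m − (−5))² = 13(m² + 1)
6m² − 5m − 6 = 0, so m = −2/3 or m = 3/2.
Through (0, 7) these give 2x + 3y = 21 and 3x − 2y = −14.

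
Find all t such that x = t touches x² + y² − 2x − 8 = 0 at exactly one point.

t = −2 or t = 4

For a tangent, require d(centre, line) = r = 3.
|1·1 + 0·0 − t| / √1 = 3
|t − (1)| = 3, so t = 4 or t = −2.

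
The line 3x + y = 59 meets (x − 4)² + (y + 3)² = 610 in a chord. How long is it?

The distance from (4, −3) to the line is 50/√10, and r² = 610.
Half the chord is √(r² − d²) = √(360), so the full chord is 12√10.

12√10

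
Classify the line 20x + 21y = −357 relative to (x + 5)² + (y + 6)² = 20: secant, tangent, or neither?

Centre (−5, −6), r² = 20. Distance² from centre to line = (131)²/841 = 17161/841.
Since d² > r², the line lies outside the circle.

neither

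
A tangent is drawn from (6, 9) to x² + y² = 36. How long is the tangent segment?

9

With centre O = (0, 0), |OP|² = 117 and r² = 36.
Power of the point: PT² = |PO|² − r² = 81, so PT = 9.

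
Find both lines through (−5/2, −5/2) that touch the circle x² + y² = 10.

Write the tangent as mx − y + (−5/2 − m·(−5/2)) = 0 and set its distance from the centre to √10:
[m·(5/2) − (5/2)]² = 10(m² + 1)
3m² + 10m + 3 = 0, so m = −1/3 or m = −3.
Through (−5/2, −5/2) these give x + 3y = −10 and 3x + y = −10.

x + 3y = −10 and 3x + y = −10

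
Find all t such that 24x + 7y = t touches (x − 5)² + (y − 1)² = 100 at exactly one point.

t = −123 or t = 377

The line touches the circle iff its distance from (5, 1) is 10:
|24·5 + 7·1 − t| / √625 = 10
|t − (127)| = 10·25, so t = 377 or t = −123.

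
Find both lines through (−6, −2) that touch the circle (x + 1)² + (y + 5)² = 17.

4x + y = −26 and x − 4y = 2

A line y − (−2) = m(x − (−6)) is tangent when its distance from (−1, −5) is √17:
[m·(5) − (−3)]² = 17(m² + 1)
4m² + 15m − 4 = 0, so m = −4 or m = 1/4.
With m = −4: 4x + y = −26. With m = 1/4: x − 4y = 2.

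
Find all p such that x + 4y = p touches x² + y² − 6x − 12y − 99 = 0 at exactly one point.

p = 27 ± 12√17

Tangency holds when the distance from the centre (3, 6) to the line equals the radius 12:
|1·3 + 4·6 − p| / √17 = 12
|p − (27)| = 12√17.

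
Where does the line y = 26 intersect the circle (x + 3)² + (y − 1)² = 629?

(−5, 26) and (−1, 26)

Substitute y = 26:
x² + 6x + 5 = 0
x = −1 or x = −5, giving (−1, 26) and (−5, 26).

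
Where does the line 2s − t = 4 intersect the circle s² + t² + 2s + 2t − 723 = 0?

(−11, −26) and (13, 22)

Express t = 2s − 4 and substitute into the circle:
5s² − 10s − 715 = 0  ⟹  s² − 2s − 143 = 0
s = 13 or s = −11, giving (13, 22) and (−11, −26).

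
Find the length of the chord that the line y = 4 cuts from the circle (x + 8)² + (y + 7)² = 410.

34

Substitute y = 4:
x² + 16x − 225 = 0
x = 9 or x = −25, giving (9, 4) and (−25, 4).
|(9, 4) − (−25, 4)| = √((34)² + (0)²) = 34.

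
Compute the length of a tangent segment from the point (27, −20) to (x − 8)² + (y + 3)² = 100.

5√22

With centre O = (8, −3), |OP|² = 650 and r² = 100.
By the tangent–radius right angle, tangent length = √(|PO|² − r²) = √550 = 5√22.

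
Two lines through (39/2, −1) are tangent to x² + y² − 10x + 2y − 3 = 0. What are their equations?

A line y − (−1) = m(x − (39/2)) is tangent when its distance from (5, −1) is √29:
(−29/2m − (0))² = 29(m² + 1)
25m² − 4 = 0, so m = −2/5 or m = 2/5.
Through (39/2, −1) these give 2x + 5y = 34 and 2x − 5y = 44.

2x + 5y = 34 and 2x − 5y = 44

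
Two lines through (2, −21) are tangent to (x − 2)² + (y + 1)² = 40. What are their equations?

A line y − (−21) = m(x − (2)) is tangent when its distance from (2, −1) is 2√10:
(0m − (20))² = 40(m² + 1)
m² − 9 = 0, so m = 3 or m = −3.
With m = 3: 3x − y = 27. With m = −3: 3x + y = −15.

3x − y = 27 and 3x + y = −15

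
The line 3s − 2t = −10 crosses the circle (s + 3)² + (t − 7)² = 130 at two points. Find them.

Express t = (10 + 3s)/2 and substitute into the circle:
13s² − 468 = 0  ⟹  s² − 36 = 0
s = 6 or s = −6, giving (6, 14) and (−6, −4).

(−6, −4) and (6, 14)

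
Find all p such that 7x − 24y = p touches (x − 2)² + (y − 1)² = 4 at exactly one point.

For a tangent, require d(centre, line) = r = 2.
|7·2 − 24·1 − p| / √625 = 2
|p − (−10)| = 2·25, so p = 40 or p = −60.

p = −60 or p = 40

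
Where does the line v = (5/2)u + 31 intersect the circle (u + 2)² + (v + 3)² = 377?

(−18, −14) and (−6, 16)

Substitute v = (62 + 5u)/2:
29u² + 696u + 3132 = 0  ⟹  u² + 24u + 108 = 0
u = −6 or u = −18, giving (−6, 16) and (−18, −14).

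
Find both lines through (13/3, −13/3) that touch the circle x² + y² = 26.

A line y − (−13/3) = m(x − (13/3)) is tangent when its distance from (0, 0) is √26:
[m·(−13/3) − (13/3)]² = 26(m² + 1)
5m² − 26m + 5 = 0, so m = 1/5 or m = 5.
Through (13/3, −13/3) these give x − 5y = 26 and 5x − y = 26.

x − 5y = 26 and 5x − y = 26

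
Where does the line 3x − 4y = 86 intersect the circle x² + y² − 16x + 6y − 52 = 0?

(10, −14) and (18, −8)

Substitute y = (−86 + 3x)/4:
25x² − 700x + 4500 = 0  ⟹  x² − 28x + 180 = 0
x = 18 or x = 10, giving (18, −8) and (10, −14).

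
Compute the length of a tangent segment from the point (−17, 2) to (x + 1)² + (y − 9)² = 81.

Centre (−1, 9), r² = 81. |PO|² = (−16)² + (−7)² = 305.
The tangent meets the radius at right angles, so tangent² = |PO|² − r² = 305 − 81 = 224.

4√14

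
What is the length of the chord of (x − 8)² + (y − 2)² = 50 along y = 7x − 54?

10√2

Substitute y = 7x − 54:
50x² − 800x + 3150 = 0  ⟹  x² − 16x + 63 = 0
x = 9 or x = 7, giving (9, 9) and (7, −5).
|(9, 9) − (7, −5)| = √((2)² + (14)²) = 10√2.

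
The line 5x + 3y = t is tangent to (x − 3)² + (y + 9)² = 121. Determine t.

t = −12 ± 11√34

For a tangent, require d(centre, line) = r = 11.
|5·3 + 3·(−9) − t| / √34 = 11
|t − (−12)| = 11√34.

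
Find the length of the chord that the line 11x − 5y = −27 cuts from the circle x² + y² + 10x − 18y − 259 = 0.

3√146

Express y = (27 + 11x)/5 and substitute into the circle:
146x² − 146x − 8176 = 0  ⟹  x² − x − 56 = 0
x = 8 or x = −7, giving (8, 23) and (−7, −10).
Chord length = distance between (8, 23) and (−7, −10) = √1314 = 3√146.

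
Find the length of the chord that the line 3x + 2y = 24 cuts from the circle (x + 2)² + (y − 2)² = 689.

14√13

The distance from (−2, 2) to the line is 26/√13, and r² = 689.
Chord = 2√(r² − d²) = 2·√(637) = 14√13.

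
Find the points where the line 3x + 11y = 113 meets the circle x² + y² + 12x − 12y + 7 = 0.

Substitute y = (113 − 3x)/11:
130x² + 1170x − 1300 = 0  ⟹  x² + 9x − 10 = 0
x = 1 or x = −10, giving (1, 10) and (−10, 13).

(−10, 13) and (1, 10)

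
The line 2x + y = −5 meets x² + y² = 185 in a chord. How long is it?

12√5

Substitute y = −2x − 5:
5x² + 20x − 160 = 0  ⟹  x² + 4x − 32 = 0
x = 4 or x = −8, giving (4, −13) and (−8, 11).
Chord length = distance between (4, −13) and (−8, 11) = √720 = 12√5.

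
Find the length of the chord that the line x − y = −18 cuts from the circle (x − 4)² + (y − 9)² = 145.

11√2

From the line, y = x + 18. Substituting:
2x² + 10x − 48 = 0  ⟹  x² + 5x − 24 = 0
x = 3 or x = −8, giving (3, 21) and (−8, 10).
|(3, 21) − (−8, 10)| = √((11)² + (11)²) = 11√2.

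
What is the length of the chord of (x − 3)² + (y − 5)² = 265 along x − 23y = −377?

The distance from (3, 5) to the line is 265/√530, and r² = 265.
Chord = 2√(r² − d²) = 2·√(265/2) = √530.

√530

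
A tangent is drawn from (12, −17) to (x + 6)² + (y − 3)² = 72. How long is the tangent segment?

With centre O = (−6, 3), |OP|² = 724 and r² = 72.
By the tangent–radius right angle, tangent length = √(|PO|² − r²) = √652 = 2√163.

2√163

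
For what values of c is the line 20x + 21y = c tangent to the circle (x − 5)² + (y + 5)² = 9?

The line touches the circle iff its distance from (5, −5) is 3:
|20·5 + 21·(−5) − c| / √841 = 3
|c − (−5)| = 3·29, so c = 82 or c = −92.

c = −92 or c = 82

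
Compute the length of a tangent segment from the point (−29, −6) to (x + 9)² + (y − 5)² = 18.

√503

Centre (−9, 5), r² = 18. |PO|² = (−20)² + (−11)² = 521.
By the tangent–radius right angle, tangent length = √(|PO|² − r²) = √503.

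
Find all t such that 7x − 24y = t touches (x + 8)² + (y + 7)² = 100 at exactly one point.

t = −138 or t = 362

For a tangent, require d(centre, line) = r = 10.
|7·(−8) − 24·(−7) − t| / √625 = 10
|t − (112)| = 10·25, so t = 362 or t = −138.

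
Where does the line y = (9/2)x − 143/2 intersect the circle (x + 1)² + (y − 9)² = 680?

Substitute y = (−143 + 9x)/2:
85x² − 2890x + 23205 = 0  ⟹  x² − 34x + 273 = 0
x = 21 or x = 13, giving (21, 23) and (13, −13).

(13, −13) and (21, 23)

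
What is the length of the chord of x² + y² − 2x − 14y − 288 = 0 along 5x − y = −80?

4√26

Centre (1, 7), r² = 338. Perpendicular distance d from centre to line = |78| / √26 = 78/√26.
Half the chord is √(r² − d²) = √(104), so the full chord is 4√26.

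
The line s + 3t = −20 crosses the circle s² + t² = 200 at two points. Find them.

Express t = (−20 − s)/3 and substitute into the circle:
10s² + 40s − 1400 = 0  ⟹  s² + 4s − 140 = 0
s = 10 or s = −14, giving (10, −10) and (−14, −2).

(−14, −2) and (10, −10)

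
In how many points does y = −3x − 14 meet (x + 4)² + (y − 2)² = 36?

d² = (3·(−4) + 1·2 − (−14))²/10 = 8/5; r² = 36.
Since d² < r², the line cuts the circle twice.

2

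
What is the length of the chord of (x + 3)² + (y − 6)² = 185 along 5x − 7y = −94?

Centre (−3, 6), r² = 185. Perpendicular distance d from centre to line = |37| / √74 = 37/√74.
Chord = 2√(r² − d²) = 2·√(333/2) = 3√74.

3√74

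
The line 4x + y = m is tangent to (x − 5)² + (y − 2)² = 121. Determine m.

Tangency holds when the distance from the centre (5, 2) to the line equals the radius 11:
|4·5 + 1·2 − m| / √17 = 11
|m − (22)| = 11√17.

m = 22 ± 11√17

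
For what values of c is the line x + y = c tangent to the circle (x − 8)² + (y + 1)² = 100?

c = 7 ± 10√2

Tangency holds when the distance from the centre (8, −1) to the line equals the radius 10:
|1·8 + 1·(−1) − c| / √2 = 10
|c − (7)| = 10√2.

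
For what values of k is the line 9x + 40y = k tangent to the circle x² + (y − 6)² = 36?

k = −6 or k = 486

For a tangent, require d(centre, line) = r = 6.
|9·0 + 40·6 − k| / √1681 = 6
|k − (240)| = 6·41, so k = 486 or k = −6.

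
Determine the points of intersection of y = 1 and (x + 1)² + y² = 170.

From the line, y = 1. Substituting:
x² + 2x − 168 = 0
x = 12 or x = −14, giving (12, 1) and (−14, 1).

(−14, 1) and (12, 1)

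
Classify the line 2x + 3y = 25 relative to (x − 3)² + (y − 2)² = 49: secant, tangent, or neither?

Centre (3, 2), r² = 49. Distance² from centre to line = (−13)²/13 = 13.
Since d² < r², the line cuts the circle twice.

secant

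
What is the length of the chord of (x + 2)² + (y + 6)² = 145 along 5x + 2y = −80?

Substitute y = (−80 − 5x)/2:
29x² + 696x + 4060 = 0  ⟹  x² + 24x + 140 = 0
x = −10 or x = −14, giving (−10, −15) and (−14, −5).
Chord length = distance between (−10, −15) and (−14, −5) = √116 = 2√29.

2√29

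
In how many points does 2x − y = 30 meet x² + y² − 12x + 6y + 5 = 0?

0

Centre (6, −3), r² = 40. Distance² from centre to line = (−15)²/5 = 45.
Since d² > r², the line lies outside the circle.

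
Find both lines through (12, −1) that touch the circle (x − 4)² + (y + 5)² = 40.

3x − y = 37 and x + 3y = 9

A line y − (−1) = m(x − (12)) is tangent when its distance from (4, −5) is 2√10:
[m·(−8) − (−4)]² = 40(m² + 1)
3m² − 8m − 3 = 0, so m = 3 or m = −1/3.
Through (12, −1) these give 3x − y = 37 and x + 3y = 9.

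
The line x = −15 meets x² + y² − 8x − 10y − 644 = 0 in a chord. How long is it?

36

Centre (4, 5), r² = 685. Perpendicular distance d from centre to line = |19| / √1 = 19.
Half the chord is √(r² − d²) = √(324), so the full chord is 36.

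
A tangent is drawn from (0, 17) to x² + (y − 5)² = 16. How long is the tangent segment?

With centre O = (0, 5), |OP|² = 144 and r² = 16.
The tangent meets the radius at right angles, so tangent² = |PO|² − r² = 144 − 16 = 128.

8√2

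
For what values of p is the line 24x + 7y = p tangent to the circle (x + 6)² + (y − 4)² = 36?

The line touches the circle iff its distance from (−6, 4) is 6:
|24·(−6) + 7·4 − p| / √625 = 6
|p − (−116)| = 6·25, so p = 34 or p = −266.

p = −266 or p = 34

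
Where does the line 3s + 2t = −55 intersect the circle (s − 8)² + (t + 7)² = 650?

From the line, t = (−55 − 3s)/2. Substituting:
13s² + 182s − 663 = 0  ⟹  s² + 14s − 51 = 0
s = 3 or s = −17, giving (3, −32) and (−17, −2).

(−17, −2) and (3, −32)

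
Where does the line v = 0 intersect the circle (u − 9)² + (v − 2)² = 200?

From the line, v = 0. Substituting:
u² − 18u − 115 = 0
u = 23 or u = −5, giving (23, 0) and (−5, 0).

(−5, 0) and (23, 0)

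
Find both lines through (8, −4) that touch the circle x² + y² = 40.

x − 3y = 20 and 3x + y = 20

Let a tangent through (8, −4) have slope m. Its distance from (0, 0) must equal 2√10:
[m·(−8) − (4)]² = 40(m² + 1)
3m² + 8m − 3 = 0, so m = 1/3 or m = −3.
With m = 1/3: x − 3y = 20. With m = −3: 3x + y = 20.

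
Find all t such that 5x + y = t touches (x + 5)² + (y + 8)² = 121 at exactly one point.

t = −33 ± 11√26

Tangency holds when the distance from the centre (−5, −8) to the line equals the radius 11:
|5·(−5) + 1·(−8) − t| / √26 = 11
|t − (−33)| = 11√26.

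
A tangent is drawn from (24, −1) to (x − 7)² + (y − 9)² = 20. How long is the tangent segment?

The centre is (7, 9) and r = 2√5. The square of the distance from P to the centre is 289 + 100 = 389.
The tangent meets the radius at right angles, so tangent² = |PO|² − r² = 389 − 20 = 369.

3√41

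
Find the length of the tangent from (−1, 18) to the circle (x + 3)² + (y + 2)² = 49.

With centre O = (−3, −2), |OP|² = 404 and r² = 49.
The tangent meets the radius at right angles, so tangent² = |PO|² − r² = 404 − 49 = 355.

√355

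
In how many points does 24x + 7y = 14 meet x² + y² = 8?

Substituting the line into the circle gives 625x² − 672x − 196 = 0.
Discriminant = (−672)² − 4·625·(−196) = 941584 > 0.
Two real roots: the line is a secant.

2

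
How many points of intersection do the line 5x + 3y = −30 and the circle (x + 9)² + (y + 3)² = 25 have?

2

d² = (5·(−9) + 3·(−3) − (−30))²/34 = 288/17; r² = 25.
Since d² < r², the line cuts the circle twice.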